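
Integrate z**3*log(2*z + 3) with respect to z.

Use integration by parts with u = log(2*z + 3), dv = z**3 dz.
Then du = 2/(2*z + 3) dz and v = z**4/4.

z**4*log(2*z + 3)/4 - z**4/16 + z**3/8 - 9*z**2/32 + 27*z/32 - 81*log(2*z + 3)/64 + C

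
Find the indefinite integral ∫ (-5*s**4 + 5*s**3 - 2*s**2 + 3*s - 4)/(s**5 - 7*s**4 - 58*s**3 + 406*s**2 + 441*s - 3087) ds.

-249111*log(s - 7)/78400 - 283*log(s - 3)/960 + 571*log(s + 3)/2400 - 13843*log(s + 7)/7840 + 10371/(560*s - 3920) + C

Factor the denominator: (s - 7)**2*(s - 3)*(s + 3)*(s + 7).
Partial-fraction decomposition: -13843/(7840*(s + 7)) + 571/(2400*(s + 3)) - 283/(960*(s - 3)) - 249111/(78400*(s - 7)) - 10371/(560*(s - 7)**2).
Integrate each term; A/(s−a) gives A·log|s−a|; A/(s−a)² gives −A/(s−a).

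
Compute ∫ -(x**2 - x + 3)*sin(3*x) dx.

x**2*cos(3*x)/3 - 2*x*sin(3*x)/9 - x*cos(3*x)/3 + sin(3*x)/9 + 25*cos(3*x)/27 + C

Use integration by parts with u = x**2 - x + 3, dv = -sin(3*x) dx, so v = cos(3*x)/3.
Apply parts 2 times (tabular method): alternate signs, differentiate u down to 0, integrate dv up.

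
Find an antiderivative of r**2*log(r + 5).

r**3*log(r + 5)/3 - r**3/9 + 5*r**2/6 - 25*r/3 + 125*log(r + 5)/3 + C

Use integration by parts with u = log(r + 5), dv = r**2 dr.
Then du = 1/(r + 5) dr and v = r**3/3.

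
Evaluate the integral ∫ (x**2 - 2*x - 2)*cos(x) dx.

x**2*sin(x) - 2*x*sin(x) + 2*x*cos(x) - 4*sin(x) - 2*cos(x) + C

Use integration by parts with u = x**2 - 2*x - 2, dv = cos(x) dx, so v = sin(x).
Apply parts 2 times (tabular method): alternate signs, differentiate u down to 0, integrate dv up.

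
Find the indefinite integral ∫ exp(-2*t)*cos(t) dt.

Let I denote the integral. Integrate by parts with u = cos(t), dv = exp(-2*t) dt, so v = -exp(-2*t)/2: I = -exp(-2*t)*cos(t)/2 − (1/2)·∫ exp(-2*t)*sin(t) dt.
Apply parts again with u = sin(t), dv = exp(-2*t) dt: ∫ exp(-2*t)*sin(t) dt = -exp(-2*t)*sin(t)/2 + (1/2)·I. Substituting back brings back I: I = exp(-2*t)*sin(t)/4 - exp(-2*t)*cos(t)/2 − (1/4)·I.
Solving for I: (1 + 1/4)·I equals the remaining terms, so I = (4/5)·(exp(-2*t)*sin(t)/4 - exp(-2*t)*cos(t)/2).

exp(-2*t)*sin(t)/5 - 2*exp(-2*t)*cos(t)/5 + C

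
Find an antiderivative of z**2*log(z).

z**3*log(z)/3 - z**3/9 + C

Use integration by parts with u = log(z), dv = z**2 dz.
Then du = 1/z dz and v = z**3/3.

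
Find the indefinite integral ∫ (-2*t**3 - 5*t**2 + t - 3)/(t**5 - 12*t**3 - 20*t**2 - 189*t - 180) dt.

-373*log(t - 5)/1836 + 7*log(t + 1)/180 + 41*log(t + 4)/675 + 22*log(t**2 + 9)/425 - 199*atan(t/3)/850 + C

Factor the denominator: (t - 5)*(t + 1)*(t + 4)*(t**2 + 9).
Partial-fraction decomposition: (88*t - 597)/(850*(t**2 + 9)) + 41/(675*(t + 4)) + 7/(180*(t + 1)) - 373/(1836*(t - 5)).
Integrate each term; A/(t−a) gives A·log|t−a|; the (Bt+D)/(t²+p²) term gives a log and an atan.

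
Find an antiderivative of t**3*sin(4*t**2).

-t**2*cos(4*t**2)/8 + sin(4*t**2)/32 + C

Let u = t², du = 2t dt; rewrite as (1/2)∫ u^1·sin(4u) du.
Now integrate by parts 1 time.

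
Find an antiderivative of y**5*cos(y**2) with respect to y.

Let u = y², du = 2y dy; rewrite as (1/2)∫ u^2·cos(1u) du.
Now integrate by parts 2 times.

y**4*sin(y**2)/2 + y**2*cos(y**2) - sin(y**2) + C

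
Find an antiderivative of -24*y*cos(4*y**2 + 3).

Let u = 4*y**2 + 3, so du = (8*y) dy.
Rewriting, the integral becomes -3·∫ cos(u) du = -3·sin(u).
Substituting back, u = 4*y**2 + 3.

-3*sin(4*y**2 + 3) + C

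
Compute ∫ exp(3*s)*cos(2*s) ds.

2*exp(3*s)*sin(2*s)/13 + 3*exp(3*s)*cos(2*s)/13 + C

Let I denote the integral. Integrate by parts with u = cos(2*s), dv = exp(3*s) ds, so v = exp(3*s)/3: I = exp(3*s)*cos(2*s)/3 + (2/3)·∫ exp(3*s)*sin(2*s) ds.
Apply parts again with u = sin(2*s), dv = exp(3*s) ds: ∫ exp(3*s)*sin(2*s) ds = exp(3*s)*sin(2*s)/3 − (2/3)·I. Substituting back brings back I: I = 2*exp(3*s)*sin(2*s)/9 + exp(3*s)*cos(2*s)/3 − (4/9)·I.
Solving for I: (1 + 4/9)·I equals the remaining terms, so I = (9/13)·(2*exp(3*s)*sin(2*s)/9 + exp(3*s)*cos(2*s)/3).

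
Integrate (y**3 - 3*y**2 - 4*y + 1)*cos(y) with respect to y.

Use integration by parts with u = y**3 - 3*y**2 - 4*y + 1, dv = cos(y) dy, so v = sin(y).
Apply parts 3 times (tabular method): alternate signs, differentiate u down to 0, integrate dv up.

y**3*sin(y) - 3*y**2*sin(y) + 3*y**2*cos(y) - 10*y*sin(y) - 6*y*cos(y) + 7*sin(y) - 10*cos(y) + C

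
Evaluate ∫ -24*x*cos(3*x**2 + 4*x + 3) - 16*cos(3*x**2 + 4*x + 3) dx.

Let u = 3*x**2 + 4*x + 3, so du = (6*x + 4) dx.
Rewriting, the integral becomes -4·∫ cos(u) du = -4·sin(u).
Substituting back, u = 3*x**2 + 4*x + 3.

-4*sin(3*x**2 + 4*x + 3) + C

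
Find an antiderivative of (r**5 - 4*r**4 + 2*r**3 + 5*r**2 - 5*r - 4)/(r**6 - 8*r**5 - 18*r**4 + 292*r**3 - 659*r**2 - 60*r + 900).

239*log(r - 5)/363 - log(r - 3)/144 + 5*log(r - 2)/108 - log(r + 1)/2160 + 6593*log(r + 6)/21780 - 971/(396*r - 1980) + C

Factor the denominator: (r - 5)**2*(r - 3)*(r - 2)*(r + 1)*(r + 6).
Partial-fraction decomposition: 6593/(21780*(r + 6)) - 1/(2160*(r + 1)) + 5/(108*(r - 2)) - 1/(144*(r - 3)) + 239/(363*(r - 5)) + 971/(396*(r - 5)**2).
Integrate each term; A/(r−a) gives A·log|r−a|; A/(r−a)² gives −A/(r−a).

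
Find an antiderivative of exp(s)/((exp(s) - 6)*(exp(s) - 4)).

log(exp(s) - 6)/2 - log(exp(s) - 4)/2 + C

Let u = e^s, du = e^s ds.
The integral becomes ∫ du/((u-4)(u-6)); decompose into partial fractions.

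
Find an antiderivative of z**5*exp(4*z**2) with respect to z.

Let u = z², du = 2z dz; rewrite as (1/2)∫ u^2·exp(4u) du.
Now integrate by parts 2 times.

(8*z**4 - 4*z**2 + 1)*exp(4*z**2)/64 + C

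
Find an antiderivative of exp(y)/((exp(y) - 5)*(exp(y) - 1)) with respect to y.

log(exp(y) - 5)/4 - log(exp(y) - 1)/4 + C

Let u = e^y, du = e^y dy.
The integral becomes ∫ du/((u-5)(u-1)); decompose into partial fractions.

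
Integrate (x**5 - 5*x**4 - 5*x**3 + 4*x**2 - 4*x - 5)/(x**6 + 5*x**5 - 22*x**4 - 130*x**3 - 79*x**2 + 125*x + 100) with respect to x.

Factor the denominator: (x - 5)*(x - 1)*(x + 1)**2*(x + 4)*(x + 5).
Partial-fraction decomposition: 551/(96*(x + 5)) - 1909/(405*(x + 4)) - 11/(864*(x + 1)) + 1/(72*(x + 1)**2) + 7/(240*(x - 1)) - 55/(1296*(x - 5)).
Integrate each term; A/(x−a) gives A·log|x−a|; A/(x−a)² gives −A/(x−a).

-55*log(x - 5)/1296 + 7*log(x - 1)/240 - 11*log(x + 1)/864 - 1909*log(x + 4)/405 + 551*log(x + 5)/96 - 1/(72*x + 72) + C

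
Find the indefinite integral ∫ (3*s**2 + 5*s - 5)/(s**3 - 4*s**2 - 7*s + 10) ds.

95*log(s - 5)/28 - log(s - 1)/4 - log(s + 2)/7 + C

Factor the denominator: (s - 5)*(s - 1)*(s + 2).
Partial-fraction decomposition: -1/(7*(s + 2)) - 1/(4*(s - 1)) + 95/(28*(s - 5)).
Integrate each term: A/(s−a) contributes A·log|s−a|.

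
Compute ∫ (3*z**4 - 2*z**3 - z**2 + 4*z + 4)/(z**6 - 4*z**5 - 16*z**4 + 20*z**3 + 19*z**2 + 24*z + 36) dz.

862*log(z - 6)/2331 - 2*log(z - 2)/15 + log(z + 1)/21 - 14*log(z + 3)/45 + log(z**2 + 1)/74 + 6*atan(z)/37 + C

Factor the denominator: (z - 6)*(z - 2)*(z + 1)*(z + 3)*(z**2 + 1).
Partial-fraction decomposition: (z + 6)/(37*(z**2 + 1)) - 14/(45*(z + 3)) + 1/(21*(z + 1)) - 2/(15*(z - 2)) + 862/(2331*(z - 6)).
Integrate each term; A/(z−a) gives A·log|z−a|; the (Bz+D)/(z²+p²) term gives a log and an atan.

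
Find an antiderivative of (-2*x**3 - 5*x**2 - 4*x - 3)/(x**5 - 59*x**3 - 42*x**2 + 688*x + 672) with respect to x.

Factor the denominator: (x - 7)*(x - 4)*(x + 1)*(x + 4)*(x + 6).
Partial-fraction decomposition: 21/(100*(x + 6)) - 61/(528*(x + 4)) - 1/(300*(x + 1)) + 227/(1200*(x - 4)) - 37/(132*(x - 7)).
Integrate each term: A/(x−a) contributes A·log|x−a|.

-37*log(x - 7)/132 + 227*log(x - 4)/1200 - log(x + 1)/300 - 61*log(x + 4)/528 + 21*log(x + 6)/100 + C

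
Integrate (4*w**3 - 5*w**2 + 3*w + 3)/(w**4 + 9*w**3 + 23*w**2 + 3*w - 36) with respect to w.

Factor the denominator: (w - 1)*(w + 3)**2*(w + 4).
Partial-fraction decomposition: 69/(w + 4) - 1041/(16*(w + 3)) + 159/(4*(w + 3)**2) + 1/(16*(w - 1)).
Integrate each term; A/(w−a) gives A·log|w−a|; A/(w−a)² gives −A/(w−a).

log(w - 1)/16 - 1041*log(w + 3)/16 + 69*log(w + 4) - 159/(4*w + 12) + C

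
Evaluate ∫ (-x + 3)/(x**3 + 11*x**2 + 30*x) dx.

log(x)/10 - 8*log(x + 5)/5 + 3*log(x + 6)/2 + C

Factor the denominator: x*(x + 5)*(x + 6).
Partial-fraction decomposition: 3/(2*(x + 6)) - 8/(5*(x + 5)) + 1/(10*x).
Integrate each term: A/(x−a) contributes A·log|x−a|.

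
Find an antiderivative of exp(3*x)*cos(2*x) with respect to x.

Let I denote the integral. Integrate by parts with u = cos(2*x), dv = exp(3*x) dx, so v = exp(3*x)/3: I = exp(3*x)*cos(2*x)/3 + (2/3)·∫ exp(3*x)*sin(2*x) dx.
Apply parts again with u = sin(2*x), dv = exp(3*x) dx: ∫ exp(3*x)*sin(2*x) dx = exp(3*x)*sin(2*x)/3 − (2/3)·I. Substituting back brings back I: I = 2*exp(3*x)*sin(2*x)/9 + exp(3*x)*cos(2*x)/3 − (4/9)·I.
Solving for I: (1 + 4/9)·I equals the remaining terms, so I = (9/13)·(2*exp(3*x)*sin(2*x)/9 + exp(3*x)*cos(2*x)/3).

2*exp(3*x)*sin(2*x)/13 + 3*exp(3*x)*cos(2*x)/13 + C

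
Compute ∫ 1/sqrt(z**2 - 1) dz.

Substitute z = sec(θ), so dz = sec(θ)*tan(θ) dθ and the radical becomes sqrt(z**2 - 1) = tan(θ) by the Pythagorean identity.
Integrate the resulting trig expression in θ, then back-substitute sec(θ) = z, tan(θ) = sqrt(z**2 - 1) (absorbing any constant into C).

log(z + sqrt(z**2 - 1)) + C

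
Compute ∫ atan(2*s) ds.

Use integration by parts with u = arctan(2*s), dv = ds.
Then du = 2/(4*s**2 + 1) ds.

s*atan(2*s) - log(4*s**2 + 1)/4 + C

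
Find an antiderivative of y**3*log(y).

Use integration by parts with u = log(y), dv = y**3 dy.
Then du = 1/y dy and v = y**4/4.

y**4*log(y)/4 - y**4/16 + C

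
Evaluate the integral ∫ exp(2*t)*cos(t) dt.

exp(2*t)*sin(t)/5 + 2*exp(2*t)*cos(t)/5 + C

Let I denote the integral. Integrate by parts with u = cos(t), dv = exp(2*t) dt, so v = exp(2*t)/2: I = exp(2*t)*cos(t)/2 + (1/2)·∫ exp(2*t)*sin(t) dt.
Apply parts again with u = sin(t), dv = exp(2*t) dt: ∫ exp(2*t)*sin(t) dt = exp(2*t)*sin(t)/2 − (1/2)·I. Substituting back brings back I: I = exp(2*t)*sin(t)/4 + exp(2*t)*cos(t)/2 − (1/4)·I.
Solving for I: (1 + 1/4)·I equals the remaining terms, so I = (4/5)·(exp(2*t)*sin(t)/4 + exp(2*t)*cos(t)/2).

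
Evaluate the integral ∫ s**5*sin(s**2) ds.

Let u = s², du = 2s ds; rewrite as (1/2)∫ u^2·sin(1u) du.
Now integrate by parts 2 times.

-s**4*cos(s**2)/2 + s**2*sin(s**2) + cos(s**2) + C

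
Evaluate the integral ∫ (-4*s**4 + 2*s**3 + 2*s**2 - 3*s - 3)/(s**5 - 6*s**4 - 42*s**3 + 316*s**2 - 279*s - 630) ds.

Factor the denominator: (s - 6)*(s - 5)*(s - 3)*(s + 1)*(s + 7).
Partial-fraction decomposition: -5087/(4680*(s + 7)) + 1/(252*(s + 1)) - 11/(10*(s - 3)) + 1109/(72*(s - 5)) - 1567/(91*(s - 6)).
Integrate each term: A/(s−a) contributes A·log|s−a|.

-1567*log(s - 6)/91 + 1109*log(s - 5)/72 - 11*log(s - 3)/10 + log(s + 1)/252 - 5087*log(s + 7)/4680 + C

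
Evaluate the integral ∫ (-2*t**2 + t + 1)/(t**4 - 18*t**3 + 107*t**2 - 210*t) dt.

-log(t)/210 - 45*log(t - 7)/7 + 65*log(t - 6)/6 - 22*log(t - 5)/5 + C

Factor the denominator: t*(t - 7)*(t - 6)*(t - 5).
Partial-fraction decomposition: -22/(5*(t - 5)) + 65/(6*(t - 6)) - 45/(7*(t - 7)) - 1/(210*t).
Integrate each term: A/(t−a) contributes A·log|t−a|.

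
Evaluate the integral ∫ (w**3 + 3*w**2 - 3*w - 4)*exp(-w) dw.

Use integration by parts with u = w**3 + 3*w**2 - 3*w - 4, dv = exp(-w) dw, so v = -exp(-w).
Apply parts 3 times (tabular method): alternate signs, differentiate u down to 0, integrate dv up.

(-w**3 - 6*w**2 - 9*w - 5)*exp(-w) + C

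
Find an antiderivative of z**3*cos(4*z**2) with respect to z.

Let u = z², du = 2z dz; rewrite as (1/2)∫ u^1·cos(4u) du.
Now integrate by parts 1 time.

z**2*sin(4*z**2)/8 + cos(4*z**2)/32 + C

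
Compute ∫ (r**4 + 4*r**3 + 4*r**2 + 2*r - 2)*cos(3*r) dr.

Use integration by parts with u = r**4 + 4*r**3 + 4*r**2 + 2*r - 2, dv = cos(3*r) dr, so v = sin(3*r)/3.
Apply parts 4 times (tabular method): alternate signs, differentiate u down to 0, integrate dv up.

r**4*sin(3*r)/3 + 4*r**3*sin(3*r)/3 + 4*r**3*cos(3*r)/9 + 8*r**2*sin(3*r)/9 + 4*r**2*cos(3*r)/3 - 2*r*sin(3*r)/9 + 16*r*cos(3*r)/27 - 70*sin(3*r)/81 - 2*cos(3*r)/27 + C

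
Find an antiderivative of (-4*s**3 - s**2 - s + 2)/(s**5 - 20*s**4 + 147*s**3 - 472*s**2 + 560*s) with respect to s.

log(s)/280 - 713*log(s - 7)/63 + 264*log(s - 5)/5 - 2987*log(s - 4)/72 + 137/(6*s - 24) + C

Factor the denominator: s*(s - 7)*(s - 5)*(s - 4)**2.
Partial-fraction decomposition: -2987/(72*(s - 4)) - 137/(6*(s - 4)**2) + 264/(5*(s - 5)) - 713/(63*(s - 7)) + 1/(280*s).
Integrate each term; A/(s−a) gives A·log|s−a|; A/(s−a)² gives −A/(s−a).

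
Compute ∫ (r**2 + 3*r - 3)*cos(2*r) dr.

r**2*sin(2*r)/2 + 3*r*sin(2*r)/2 + r*cos(2*r)/2 - 7*sin(2*r)/4 + 3*cos(2*r)/4 + C

Use integration by parts with u = r**2 + 3*r - 3, dv = cos(2*r) dr, so v = sin(2*r)/2.
Apply parts 2 times (tabular method): alternate signs, differentiate u down to 0, integrate dv up.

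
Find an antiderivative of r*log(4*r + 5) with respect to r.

r**2*log(4*r + 5)/2 - r**2/4 + 5*r/8 - 25*log(4*r + 5)/32 + C

Use integration by parts with u = log(4*r + 5), dv = r dr.
Then du = 4/(4*r + 5) dr and v = r**2/2.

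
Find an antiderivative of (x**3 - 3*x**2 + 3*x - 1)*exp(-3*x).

(-9*x**3 + 18*x**2 - 15*x + 4)*exp(-3*x)/27 + C

Use integration by parts with u = x**3 - 3*x**2 + 3*x - 1, dv = exp(-3*x) dx, so v = -exp(-3*x)/3.
Apply parts 3 times (tabular method): alternate signs, differentiate u down to 0, integrate dv up.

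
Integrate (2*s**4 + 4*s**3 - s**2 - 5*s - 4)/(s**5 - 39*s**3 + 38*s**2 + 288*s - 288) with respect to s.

4073*log(s - 4)/3150 - log(s - 1)/63 - 2*log(s + 3)/21 + 859*log(s + 6)/1050 - 52/(15*s - 60) + C

Factor the denominator: (s - 4)**2*(s - 1)*(s + 3)*(s + 6).
Partial-fraction decomposition: 859/(1050*(s + 6)) - 2/(21*(s + 3)) - 1/(63*(s - 1)) + 4073/(3150*(s - 4)) + 52/(15*(s - 4)**2).
Integrate each term; A/(s−a) gives A·log|s−a|; A/(s−a)² gives −A/(s−a).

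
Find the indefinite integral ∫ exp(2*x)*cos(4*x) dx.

exp(2*x)*sin(4*x)/5 + exp(2*x)*cos(4*x)/10 + C

Let I denote the integral. Integrate by parts with u = cos(4*x), dv = exp(2*x) dx, so v = exp(2*x)/2: I = exp(2*x)*cos(4*x)/2 + 2·∫ exp(2*x)*sin(4*x) dx.
Apply parts again with u = sin(4*x), dv = exp(2*x) dx: ∫ exp(2*x)*sin(4*x) dx = exp(2*x)*sin(4*x)/2 − 2·I. Substituting back brings back I: I = exp(2*x)*sin(4*x) + exp(2*x)*cos(4*x)/2 − 4·I.
Solving for I: (1 + 4)·I equals the remaining terms, so I = (1/5)·(exp(2*x)*sin(4*x) + exp(2*x)*cos(4*x)/2).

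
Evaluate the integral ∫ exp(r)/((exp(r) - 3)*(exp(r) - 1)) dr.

log(exp(r) - 3)/2 - log(exp(r) - 1)/2 + C

Let u = e^r, du = e^r dr.
The integral becomes ∫ du/((u-3)(u-1)); decompose into partial fractions.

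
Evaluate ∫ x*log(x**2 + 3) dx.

x**2*log(x**2 + 3)/2 - x**2/2 + 3*log(x**2 + 3)/2 + C

Let u = x**2 + 3, so du = (2*x) dx.
The integral becomes (1/2)·∫ log(u) du; integrate by parts with u′=log(u), dv′=du.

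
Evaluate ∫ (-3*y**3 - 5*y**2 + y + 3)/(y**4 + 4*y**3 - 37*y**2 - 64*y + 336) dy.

Factor the denominator: (y - 4)*(y - 3)*(y + 4)*(y + 7).
Partial-fraction decomposition: -26/(11*(y + 7)) + 37/(56*(y + 4)) + 12/(7*(y - 3)) - 265/(88*(y - 4)).
Integrate each term: A/(y−a) contributes A·log|y−a|.

-265*log(y - 4)/88 + 12*log(y - 3)/7 + 37*log(y + 4)/56 - 26*log(y + 7)/11 + C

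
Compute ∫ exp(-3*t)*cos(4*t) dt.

Let I denote the integral. Integrate by parts with u = cos(4*t), dv = exp(-3*t) dt, so v = -exp(-3*t)/3: I = -exp(-3*t)*cos(4*t)/3 − (4/3)·∫ exp(-3*t)*sin(4*t) dt.
Apply parts again with u = sin(4*t), dv = exp(-3*t) dt: ∫ exp(-3*t)*sin(4*t) dt = -exp(-3*t)*sin(4*t)/3 + (4/3)·I. Substituting back brings back I: I = 4*exp(-3*t)*sin(4*t)/9 - exp(-3*t)*cos(4*t)/3 − (16/9)·I.
Solving for I: (1 + 16/9)·I equals the remaining terms, so I = (9/25)·(4*exp(-3*t)*sin(4*t)/9 - exp(-3*t)*cos(4*t)/3).

4*exp(-3*t)*sin(4*t)/25 - 3*exp(-3*t)*cos(4*t)/25 + C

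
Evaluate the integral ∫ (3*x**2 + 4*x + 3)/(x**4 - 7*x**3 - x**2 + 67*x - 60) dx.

Factor the denominator: (x - 5)*(x - 4)*(x - 1)*(x + 3).
Partial-fraction decomposition: -9/(112*(x + 3)) + 5/(24*(x - 1)) - 67/(21*(x - 4)) + 49/(16*(x - 5)).
Integrate each term: A/(x−a) contributes A·log|x−a|.

49*log(x - 5)/16 - 67*log(x - 4)/21 + 5*log(x - 1)/24 - 9*log(x + 3)/112 + C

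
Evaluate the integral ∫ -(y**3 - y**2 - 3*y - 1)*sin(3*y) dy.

Use integration by parts with u = y**3 - y**2 - 3*y - 1, dv = -sin(3*y) dy, so v = cos(3*y)/3.
Apply parts 3 times (tabular method): alternate signs, differentiate u down to 0, integrate dv up.

y**3*cos(3*y)/3 - y**2*sin(3*y)/3 - y**2*cos(3*y)/3 + 2*y*sin(3*y)/9 - 11*y*cos(3*y)/9 + 11*sin(3*y)/27 - 7*cos(3*y)/27 + C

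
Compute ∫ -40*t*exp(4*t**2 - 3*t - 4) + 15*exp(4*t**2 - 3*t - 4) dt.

Let u = 4*t**2 - 3*t - 4, so du = (8*t - 3) dt.
Rewriting, the integral becomes -5·∫ e^u du = -5·e^u.
Substituting back, u = 4*t**2 - 3*t - 4.

-5*exp(4*t**2 - 3*t - 4) + C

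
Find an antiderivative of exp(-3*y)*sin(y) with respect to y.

Let I denote the integral. Integrate by parts with u = sin(y), dv = exp(-3*y) dy, so v = -exp(-3*y)/3: I = -exp(-3*y)*sin(y)/3 + (1/3)·∫ exp(-3*y)*cos(y) dy.
Apply parts again with u = cos(y), dv = exp(-3*y) dy: ∫ exp(-3*y)*cos(y) dy = -exp(-3*y)*cos(y)/3 − (1/3)·I. Substituting back brings back I: I = -exp(-3*y)*sin(y)/3 - exp(-3*y)*cos(y)/9 − (1/9)·I.
Solving for I: (1 + 1/9)·I equals the remaining terms, so I = (9/10)·(-exp(-3*y)*sin(y)/3 - exp(-3*y)*cos(y)/9).

-3*exp(-3*y)*sin(y)/10 - exp(-3*y)*cos(y)/10 + C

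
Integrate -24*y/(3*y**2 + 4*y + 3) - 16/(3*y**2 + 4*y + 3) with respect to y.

Let u = 3*y**2 + 4*y + 3, so du = (6*y + 4) dy.
Rewriting, the integral becomes -4·∫ 1/u du = -4·log(u).
Substituting back, u = 3*y**2 + 4*y + 3.

-4*log(3*y**2 + 4*y + 3) + C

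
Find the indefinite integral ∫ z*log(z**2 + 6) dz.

z**2*log(z**2 + 6)/2 - z**2/2 + 3*log(z**2 + 6) + C

Let u = z**2 + 6, so du = (2*z) dz.
The integral becomes (1/2)·∫ log(u) du; integrate by parts with u′=log(u), dv′=du.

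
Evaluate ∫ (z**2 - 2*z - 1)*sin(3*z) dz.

-z**2*cos(3*z)/3 + 2*z*sin(3*z)/9 + 2*z*cos(3*z)/3 - 2*sin(3*z)/9 + 11*cos(3*z)/27 + C

Use integration by parts with u = z**2 - 2*z - 1, dv = sin(3*z) dz, so v = -cos(3*z)/3.
Apply parts 2 times (tabular method): alternate signs, differentiate u down to 0, integrate dv up.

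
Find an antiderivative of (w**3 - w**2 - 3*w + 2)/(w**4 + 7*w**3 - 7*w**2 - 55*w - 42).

Factor the denominator: (w - 3)*(w + 1)*(w + 2)*(w + 7).
Partial-fraction decomposition: 123/(100*(w + 7)) - 4/(25*(w + 2)) - 1/(8*(w + 1)) + 11/(200*(w - 3)).
Integrate each term: A/(w−a) contributes A·log|w−a|.

11*log(w - 3)/200 - log(w + 1)/8 - 4*log(w + 2)/25 + 123*log(w + 7)/100 + C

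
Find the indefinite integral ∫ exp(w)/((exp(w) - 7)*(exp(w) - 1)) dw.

Let u = e^w, du = e^w dw.
The integral becomes ∫ du/((u-1)(u-7)); decompose into partial fractions.

log(exp(w) - 7)/6 - log(exp(w) - 1)/6 + C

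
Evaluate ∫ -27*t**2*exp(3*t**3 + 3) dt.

-3*exp(3*t**3 + 3) + C

Let u = 3*t**3 + 3, so du = (9*t**2) dt.
Rewriting, the integral becomes -3·∫ e^u du = -3·e^u.
Substituting back, u = 3*t**3 + 3.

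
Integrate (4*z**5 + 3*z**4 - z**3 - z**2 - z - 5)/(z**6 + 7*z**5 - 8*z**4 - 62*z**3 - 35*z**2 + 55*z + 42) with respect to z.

Factor the denominator: (z - 3)*(z - 1)*(z + 1)**2*(z + 2)*(z + 7).
Partial-fraction decomposition: 59729/(14400*(z + 7)) - 79/(75*(z + 2)) + 97/(576*(z + 1)) - 5/(48*(z + 1)**2) + 1/(192*(z - 1)) + 1171/(1600*(z - 3)).
Integrate each term; A/(z−a) gives A·log|z−a|; A/(z−a)² gives −A/(z−a).

1171*log(z - 3)/1600 + log(z - 1)/192 + 97*log(z + 1)/576 - 79*log(z + 2)/75 + 59729*log(z + 7)/14400 + 5/(48*z + 48) + C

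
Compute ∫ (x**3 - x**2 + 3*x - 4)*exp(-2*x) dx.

(-4*x**3 - 2*x**2 - 14*x + 9)*exp(-2*x)/8 + C

Use integration by parts with u = x**3 - x**2 + 3*x - 4, dv = exp(-2*x) dx, so v = -exp(-2*x)/2.
Apply parts 3 times (tabular method): alternate signs, differentiate u down to 0, integrate dv up.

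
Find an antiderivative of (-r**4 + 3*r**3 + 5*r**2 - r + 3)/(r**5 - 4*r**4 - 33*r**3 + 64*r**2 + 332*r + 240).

Factor the denominator: (r - 6)*(r - 5)*(r + 1)*(r + 2)*(r + 4).
Partial-fraction decomposition: -361/(540*(r + 4)) + 15/(112*(r + 2)) + 5/(126*(r + 1)) + 127/(378*(r - 5)) - 471/(560*(r - 6)).
Integrate each term: A/(r−a) contributes A·log|r−a|.

-471*log(r - 6)/560 + 127*log(r - 5)/378 + 5*log(r + 1)/126 + 15*log(r + 2)/112 - 361*log(r + 4)/540 + C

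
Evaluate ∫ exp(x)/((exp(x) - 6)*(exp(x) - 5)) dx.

log(exp(x) - 6) - log(exp(x) - 5) + C

Let u = e^x, du = e^x dx.
The integral becomes ∫ du/((u-5)(u-6)); decompose into partial fractions.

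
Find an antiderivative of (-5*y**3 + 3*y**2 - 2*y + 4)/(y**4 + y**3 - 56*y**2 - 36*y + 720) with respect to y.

Factor the denominator: (y - 6)*(y - 4)*(y + 5)*(y + 6).
Partial-fraction decomposition: -301/(30*(y + 6)) + 238/(33*(y + 5)) + 23/(15*(y - 4)) - 245/(66*(y - 6)).
Integrate each term: A/(y−a) contributes A·log|y−a|.

-245*log(y - 6)/66 + 23*log(y - 4)/15 + 238*log(y + 5)/33 - 301*log(y + 6)/30 + C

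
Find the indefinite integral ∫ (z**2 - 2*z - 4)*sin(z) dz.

Use integration by parts with u = z**2 - 2*z - 4, dv = sin(z) dz, so v = -cos(z).
Apply parts 2 times (tabular method): alternate signs, differentiate u down to 0, integrate dv up.

-z**2*cos(z) + 2*z*sin(z) + 2*z*cos(z) - 2*sin(z) + 6*cos(z) + C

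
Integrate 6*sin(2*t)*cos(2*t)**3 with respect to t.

Let u = cos(2*t), so du = (-2*sin(2*t)) dt.
Rewriting, the integral becomes -3·∫ u^3 du = -3·u^4/4.
Substituting back, u = cos(2*t).

-3*cos(2*t)**4/4 + C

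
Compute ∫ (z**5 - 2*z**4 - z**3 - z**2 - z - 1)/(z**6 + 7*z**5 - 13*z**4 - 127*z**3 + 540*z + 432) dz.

158933*log(z - 3)/1587600 - log(z + 1)/80 + 59*log(z + 2)/200 - 495*log(z + 4)/196 + 10183*log(z + 6)/3240 - 41/(1260*z - 3780) + C

Factor the denominator: (z - 3)**2*(z + 1)*(z + 2)*(z + 4)*(z + 6).
Partial-fraction decomposition: 10183/(3240*(z + 6)) - 495/(196*(z + 4)) + 59/(200*(z + 2)) - 1/(80*(z + 1)) + 158933/(1587600*(z - 3)) + 41/(1260*(z - 3)**2).
Integrate each term; A/(z−a) gives A·log|z−a|; A/(z−a)² gives −A/(z−a).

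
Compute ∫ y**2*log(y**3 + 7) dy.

Let u = y**3 + 7, so du = (3*y**2) dy.
The integral becomes (1/3)·∫ log(u) du; integrate by parts with u′=log(u), dv′=du.

y**3*log(y**3 + 7)/3 - y**3/3 + 7*log(y**3 + 7)/3 + C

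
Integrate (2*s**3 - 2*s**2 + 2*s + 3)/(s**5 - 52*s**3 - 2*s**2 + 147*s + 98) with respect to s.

121*log(s - 7)/896 - log(s - 2)/27 + 89*log(s + 1)/1152 - 265*log(s + 7)/1512 + 1/(48*s + 48) + C

Factor the denominator: (s - 7)*(s - 2)*(s + 1)**2*(s + 7).
Partial-fraction decomposition: -265/(1512*(s + 7)) + 89/(1152*(s + 1)) - 1/(48*(s + 1)**2) - 1/(27*(s - 2)) + 121/(896*(s - 7)).
Integrate each term; A/(s−a) gives A·log|s−a|; A/(s−a)² gives −A/(s−a).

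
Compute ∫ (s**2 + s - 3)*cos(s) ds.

Use integration by parts with u = s**2 + s - 3, dv = cos(s) ds, so v = sin(s).
Apply parts 2 times (tabular method): alternate signs, differentiate u down to 0, integrate dv up.

s**2*sin(s) + s*sin(s) + 2*s*cos(s) - 5*sin(s) + cos(s) + C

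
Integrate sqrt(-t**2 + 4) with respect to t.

Substitute t = 2·sin(θ), so dt = 2·cos(θ) dθ and the radical becomes sqrt(-t**2 + 4) = 2·cos(θ) by the Pythagorean identity.
Integrate the resulting trig expression in θ, then back-substitute θ = asin(t/2), sin(θ) = t/2, cos(θ) = sqrt(-t**2 + 4)/2 (absorbing any constant into C).

t*sqrt(-t**2 + 4)/2 + 2*asin(t/2) + C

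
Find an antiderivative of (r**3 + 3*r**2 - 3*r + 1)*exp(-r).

Use integration by parts with u = r**3 + 3*r**2 - 3*r + 1, dv = exp(-r) dr, so v = -exp(-r).
Apply parts 3 times (tabular method): alternate signs, differentiate u down to 0, integrate dv up.

(-r**3 - 6*r**2 - 9*r - 10)*exp(-r) + C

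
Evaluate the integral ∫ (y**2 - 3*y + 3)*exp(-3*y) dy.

(-9*y**2 + 21*y - 20)*exp(-3*y)/27 + C

Use integration by parts with u = y**2 - 3*y + 3, dv = exp(-3*y) dy, so v = -exp(-3*y)/3.
Apply parts 2 times (tabular method): alternate signs, differentiate u down to 0, integrate dv up.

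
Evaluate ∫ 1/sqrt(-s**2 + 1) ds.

asin(s) + C

Substitute s = sin(θ), so ds = cos(θ) dθ and the radical becomes sqrt(-s**2 + 1) = cos(θ) by the Pythagorean identity.
Integrate the resulting trig expression in θ, then back-substitute θ = asin(s), sin(θ) = s, cos(θ) = sqrt(-s**2 + 1) (absorbing any constant into C).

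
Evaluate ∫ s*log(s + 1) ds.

Use integration by parts with u = log(s + 1), dv = s ds.
Then du = 1/(s + 1) ds and v = s**2/2.

s**2*log(s + 1)/2 - s**2/4 + s/2 - log(s + 1)/2 + C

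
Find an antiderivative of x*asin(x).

Use integration by parts with u = arcsin(x), dv = x dx.
Then du = 1/sqrt(-x**2 + 1) dx.

x**2*asin(x)/2 + x*sqrt(-x**2 + 1)/4 - asin(x)/4 + C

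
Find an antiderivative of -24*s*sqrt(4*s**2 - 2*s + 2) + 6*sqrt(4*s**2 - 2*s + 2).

Let u = 4*s**2 - 2*s + 2, so du = (8*s - 2) ds.
Rewriting, the integral becomes -3·∫ √u du = -3·(2/3)u^(3/2).
Substituting back, u = 4*s**2 - 2*s + 2.

-2*(4*s**2 - 2*s + 2)**(3/2) + C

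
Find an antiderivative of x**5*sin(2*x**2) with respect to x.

Let u = x², du = 2x dx; rewrite as (1/2)∫ u^2·sin(2u) du.
Now integrate by parts 2 times.

-x**4*cos(2*x**2)/4 + x**2*sin(2*x**2)/4 + cos(2*x**2)/8 + C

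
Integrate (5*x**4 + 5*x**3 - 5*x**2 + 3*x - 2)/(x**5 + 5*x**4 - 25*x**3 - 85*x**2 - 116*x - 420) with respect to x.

Factor the denominator: (x - 5)*(x + 3)*(x + 7)*(x**2 + 4).
Partial-fraction decomposition: (5359*x - 10006)/(19981*(x**2 + 4)) + 5011/(1272*(x + 7)) - 107/(208*(x + 3)) + 1819/(1392*(x - 5)).
Integrate each term; A/(x−a) gives A·log|x−a|; the (Bx+D)/(x²+p²) term gives a log and an atan.

1819*log(x - 5)/1392 - 107*log(x + 3)/208 + 5011*log(x + 7)/1272 + 5359*log(x**2 + 4)/39962 - 5003*atan(x/2)/19981 + C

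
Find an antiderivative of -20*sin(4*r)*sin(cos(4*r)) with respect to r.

-5*cos(cos(4*r)) + C

Let u = cos(4*r), so du = (-4*sin(4*r)) dr.
Rewriting, the integral becomes 5·∫ sin(u) du = 5·-cos(u).
Substituting back, u = cos(4*r).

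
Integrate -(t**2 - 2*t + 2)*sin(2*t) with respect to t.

Use integration by parts with u = t**2 - 2*t + 2, dv = -sin(2*t) dt, so v = cos(2*t)/2.
Apply parts 2 times (tabular method): alternate signs, differentiate u down to 0, integrate dv up.

t**2*cos(2*t)/2 - t*sin(2*t)/2 - t*cos(2*t) + sin(2*t)/2 + 3*cos(2*t)/4 + C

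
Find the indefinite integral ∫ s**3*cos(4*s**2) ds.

s**2*sin(4*s**2)/8 + cos(4*s**2)/32 + C

Let u = s², du = 2s ds; rewrite as (1/2)∫ u^1·cos(4u) du.
Now integrate by parts 1 time.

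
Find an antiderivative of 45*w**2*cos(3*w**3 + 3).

5*sin(3*w**3 + 3) + C

Let u = 3*w**3 + 3, so du = (9*w**2) dw.
Rewriting, the integral becomes 5·∫ cos(u) du = 5·sin(u).
Substituting back, u = 3*w**3 + 3.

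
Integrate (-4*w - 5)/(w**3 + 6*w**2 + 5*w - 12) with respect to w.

-9*log(w - 1)/20 - 7*log(w + 3)/4 + 11*log(w + 4)/5 + C

Factor the denominator: (w - 1)*(w + 3)*(w + 4).
Partial-fraction decomposition: 11/(5*(w + 4)) - 7/(4*(w + 3)) - 9/(20*(w - 1)).
Integrate each term: A/(w−a) contributes A·log|w−a|.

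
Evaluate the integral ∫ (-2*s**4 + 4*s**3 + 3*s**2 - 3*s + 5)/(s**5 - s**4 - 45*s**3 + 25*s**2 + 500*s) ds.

log(s)/100 - 1409*log(s - 5)/1620 + 703*log(s + 4)/324 - 331*log(s + 5)/100 + 137/(90*s - 450) + C

Factor the denominator: s*(s - 5)**2*(s + 4)*(s + 5).
Partial-fraction decomposition: -331/(100*(s + 5)) + 703/(324*(s + 4)) - 1409/(1620*(s - 5)) - 137/(90*(s - 5)**2) + 1/(100*s).
Integrate each term; A/(s−a) gives A·log|s−a|; A/(s−a)² gives −A/(s−a).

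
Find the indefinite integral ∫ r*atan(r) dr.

r**2*atan(r)/2 - r/2 + atan(r)/2 + C

Use integration by parts with u = arctan(r), dv = r dr.
Then du = 1/(r**2 + 1) dr.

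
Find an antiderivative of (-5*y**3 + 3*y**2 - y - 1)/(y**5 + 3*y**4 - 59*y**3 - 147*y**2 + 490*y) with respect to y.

Factor the denominator: y*(y - 7)*(y - 2)*(y + 5)*(y + 7).
Partial-fraction decomposition: 467/(441*(y + 7)) - 88/(105*(y + 5)) + 31/(630*(y - 2)) - 197/(735*(y - 7)) - 1/(490*y).
Integrate each term: A/(y−a) contributes A·log|y−a|.

-log(y)/490 - 197*log(y - 7)/735 + 31*log(y - 2)/630 - 88*log(y + 5)/105 + 467*log(y + 7)/441 + C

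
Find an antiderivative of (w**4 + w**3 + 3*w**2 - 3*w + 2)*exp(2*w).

(4*w**4 - 4*w**3 + 18*w**2 - 30*w + 23)*exp(2*w)/8 + C

Use integration by parts with u = w**4 + w**3 + 3*w**2 - 3*w + 2, dv = exp(2*w) dw, so v = exp(2*w)/2.
Apply parts 4 times (tabular method): alternate signs, differentiate u down to 0, integrate dv up.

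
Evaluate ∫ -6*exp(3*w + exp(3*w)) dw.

-2*exp(exp(3*w)) + C

Let u = exp(3*w), so du = (3*exp(3*w)) dw.
Rewriting, the integral becomes -2·∫ e^u du = -2·e^u.
Substituting back, u = exp(3*w).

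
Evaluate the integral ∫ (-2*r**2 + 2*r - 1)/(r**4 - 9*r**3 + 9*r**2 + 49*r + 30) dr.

-61*log(r - 6)/49 + 41*log(r - 5)/36 + 187*log(r + 1)/1764 + 5/(42*r + 42) + C

Factor the denominator: (r - 6)*(r - 5)*(r + 1)**2.
Partial-fraction decomposition: 187/(1764*(r + 1)) - 5/(42*(r + 1)**2) + 41/(36*(r - 5)) - 61/(49*(r - 6)).
Integrate each term; A/(r−a) gives A·log|r−a|; A/(r−a)² gives −A/(r−a).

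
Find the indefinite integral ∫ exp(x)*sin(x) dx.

Let I denote the integral. Integrate by parts with u = sin(x), dv = exp(x) dx, so v = exp(x): I = exp(x)*sin(x) − ∫ exp(x)*cos(x) dx.
Apply parts again with u = cos(x), dv = exp(x) dx: ∫ exp(x)*cos(x) dx = exp(x)*cos(x) + I. Substituting back brings back I: I = exp(x)*sin(x) - exp(x)*cos(x) − I.
Solving for I: (1 + 1)·I equals the remaining terms, so I = (1/2)·(exp(x)*sin(x) - exp(x)*cos(x)).

exp(x)*sin(x)/2 - exp(x)*cos(x)/2 + C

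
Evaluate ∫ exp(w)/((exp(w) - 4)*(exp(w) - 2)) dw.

Let u = e^w, du = e^w dw.
The integral becomes ∫ du/((u-4)(u-2)); decompose into partial fractions.

log(exp(w) - 4)/2 - log(exp(w) - 2)/2 + C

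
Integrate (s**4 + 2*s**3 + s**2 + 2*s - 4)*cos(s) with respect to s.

s**4*sin(s) + 2*s**3*sin(s) + 4*s**3*cos(s) - 11*s**2*sin(s) + 6*s**2*cos(s) - 10*s*sin(s) - 22*s*cos(s) + 18*sin(s) - 10*cos(s) + C

Use integration by parts with u = s**4 + 2*s**3 + s**2 + 2*s - 4, dv = cos(s) ds, so v = sin(s).
Apply parts 4 times (tabular method): alternate signs, differentiate u down to 0, integrate dv up.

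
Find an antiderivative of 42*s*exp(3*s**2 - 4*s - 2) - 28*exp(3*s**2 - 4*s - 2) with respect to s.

Let u = 3*s**2 - 4*s - 2, so du = (6*s - 4) ds.
Rewriting, the integral becomes 7·∫ e^u du = 7·e^u.
Substituting back, u = 3*s**2 - 4*s - 2.

7*exp(3*s**2 - 4*s - 2) + C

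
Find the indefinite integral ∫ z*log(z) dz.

z**2*log(z)/2 - z**2/4 + C

Use integration by parts with u = log(z), dv = z dz.
Then du = 1/z dz and v = z**2/2.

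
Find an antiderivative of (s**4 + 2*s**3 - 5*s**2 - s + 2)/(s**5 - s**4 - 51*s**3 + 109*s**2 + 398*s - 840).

83*log(s - 5)/32 - 151*log(s - 4)/77 + 2*log(s - 2)/45 + 13*log(s + 3)/1120 + 493*log(s + 7)/1584 + C

Factor the denominator: (s - 5)*(s - 4)*(s - 2)*(s + 3)*(s + 7).
Partial-fraction decomposition: 493/(1584*(s + 7)) + 13/(1120*(s + 3)) + 2/(45*(s - 2)) - 151/(77*(s - 4)) + 83/(32*(s - 5)).
Integrate each term: A/(s−a) contributes A·log|s−a|.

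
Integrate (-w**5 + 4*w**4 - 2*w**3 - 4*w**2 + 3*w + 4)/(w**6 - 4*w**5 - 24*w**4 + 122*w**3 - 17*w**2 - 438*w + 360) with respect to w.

-88*log(w - 4)/81 + 473*log(w - 3)/800 - log(w - 1)/54 + 47*log(w + 2)/675 - 1441*log(w + 5)/2592 + 1/(20*w - 60) + C

Factor the denominator: (w - 4)*(w - 3)**2*(w - 1)*(w + 2)*(w + 5).
Partial-fraction decomposition: -1441/(2592*(w + 5)) + 47/(675*(w + 2)) - 1/(54*(w - 1)) + 473/(800*(w - 3)) - 1/(20*(w - 3)**2) - 88/(81*(w - 4)).
Integrate each term; A/(w−a) gives A·log|w−a|; A/(w−a)² gives −A/(w−a).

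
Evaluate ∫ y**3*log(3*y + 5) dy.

y**4*log(3*y + 5)/4 - y**4/16 + 5*y**3/36 - 25*y**2/72 + 125*y/108 - 625*log(3*y + 5)/324 + C

Use integration by parts with u = log(3*y + 5), dv = y**3 dy.
Then du = 3/(3*y + 5) dy and v = y**4/4.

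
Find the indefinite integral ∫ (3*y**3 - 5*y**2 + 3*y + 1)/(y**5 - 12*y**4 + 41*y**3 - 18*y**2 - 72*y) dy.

Factor the denominator: y*(y - 6)*(y - 4)*(y - 3)*(y + 1).
Partial-fraction decomposition: -1/(14*(y + 1)) + 23/(18*(y - 3)) - 25/(8*(y - 4)) + 487/(252*(y - 6)) - 1/(72*y).
Integrate each term: A/(y−a) contributes A·log|y−a|.

-log(y)/72 + 487*log(y - 6)/252 - 25*log(y - 4)/8 + 23*log(y - 3)/18 - log(y + 1)/14 + C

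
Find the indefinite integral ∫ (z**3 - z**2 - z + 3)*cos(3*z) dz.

z**3*sin(3*z)/3 - z**2*sin(3*z)/3 + z**2*cos(3*z)/3 - 5*z*sin(3*z)/9 - 2*z*cos(3*z)/9 + 29*sin(3*z)/27 - 5*cos(3*z)/27 + C

Use integration by parts with u = z**3 - z**2 - z + 3, dv = cos(3*z) dz, so v = sin(3*z)/3.
Apply parts 3 times (tabular method): alternate signs, differentiate u down to 0, integrate dv up.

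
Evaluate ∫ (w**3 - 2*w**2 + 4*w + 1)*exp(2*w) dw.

(4*w**3 - 14*w**2 + 30*w - 11)*exp(2*w)/8 + C

Use integration by parts with u = w**3 - 2*w**2 + 4*w + 1, dv = exp(2*w) dw, so v = exp(2*w)/2.
Apply parts 3 times (tabular method): alternate signs, differentiate u down to 0, integrate dv up.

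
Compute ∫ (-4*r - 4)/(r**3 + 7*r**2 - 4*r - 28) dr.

-log(r - 2)/3 - log(r + 2)/5 + 8*log(r + 7)/15 + C

Factor the denominator: (r - 2)*(r + 2)*(r + 7).
Partial-fraction decomposition: 8/(15*(r + 7)) - 1/(5*(r + 2)) - 1/(3*(r - 2)).
Integrate each term: A/(r−a) contributes A·log|r−a|.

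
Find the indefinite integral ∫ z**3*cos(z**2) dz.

z**2*sin(z**2)/2 + cos(z**2)/2 + C

Let u = z², du = 2z dz; rewrite as (1/2)∫ u^1·cos(1u) du.
Now integrate by parts 1 time.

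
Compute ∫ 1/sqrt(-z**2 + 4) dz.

asin(z/2) + C

Substitute z = 2·sin(θ), so dz = 2·cos(θ) dθ and the radical becomes sqrt(-z**2 + 4) = 2·cos(θ) by the Pythagorean identity.
Integrate the resulting trig expression in θ, then back-substitute θ = asin(z/2), sin(θ) = z/2, cos(θ) = sqrt(-z**2 + 4)/2 (absorbing any constant into C).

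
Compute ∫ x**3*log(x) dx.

Use integration by parts with u = log(x), dv = x**3 dx.
Then du = 1/x dx and v = x**4/4.

x**4*log(x)/4 - x**4/16 + C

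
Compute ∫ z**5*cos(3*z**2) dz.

z**4*sin(3*z**2)/6 + z**2*cos(3*z**2)/9 - sin(3*z**2)/27 + C

Let u = z², du = 2z dz; rewrite as (1/2)∫ u^2·cos(3u) du.
Now integrate by parts 2 times.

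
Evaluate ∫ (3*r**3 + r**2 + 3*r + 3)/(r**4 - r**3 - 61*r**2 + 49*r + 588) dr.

Factor the denominator: (r - 7)*(r - 4)*(r + 3)*(r + 7).
Partial-fraction decomposition: 499/(308*(r + 7)) - 39/(140*(r + 3)) - 223/(231*(r - 4)) + 551/(210*(r - 7)).
Integrate each term: A/(r−a) contributes A·log|r−a|.

551*log(r - 7)/210 - 223*log(r - 4)/231 - 39*log(r + 3)/140 + 499*log(r + 7)/308 + C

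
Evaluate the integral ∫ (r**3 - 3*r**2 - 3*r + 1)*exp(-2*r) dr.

(-4*r**3 + 6*r**2 + 18*r + 5)*exp(-2*r)/8 + C

Use integration by parts with u = r**3 - 3*r**2 - 3*r + 1, dv = exp(-2*r) dr, so v = -exp(-2*r)/2.
Apply parts 3 times (tabular method): alternate signs, differentiate u down to 0, integrate dv up.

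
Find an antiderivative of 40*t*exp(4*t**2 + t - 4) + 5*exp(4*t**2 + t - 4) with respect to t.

5*exp(4*t**2 + t - 4) + C

Let u = 4*t**2 + t - 4, so du = (8*t + 1) dt.
Rewriting, the integral becomes 5·∫ e^u du = 5·e^u.
Substituting back, u = 4*t**2 + t - 4.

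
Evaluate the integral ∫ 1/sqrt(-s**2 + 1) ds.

Substitute s = sin(θ), so ds = cos(θ) dθ and the radical becomes sqrt(-s**2 + 1) = cos(θ) by the Pythagorean identity.
Integrate the resulting trig expression in θ, then back-substitute θ = asin(s), sin(θ) = s, cos(θ) = sqrt(-s**2 + 1) (absorbing any constant into C).

asin(s) + C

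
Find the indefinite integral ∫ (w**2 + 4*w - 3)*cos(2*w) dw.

Use integration by parts with u = w**2 + 4*w - 3, dv = cos(2*w) dw, so v = sin(2*w)/2.
Apply parts 2 times (tabular method): alternate signs, differentiate u down to 0, integrate dv up.

w**2*sin(2*w)/2 + 2*w*sin(2*w) + w*cos(2*w)/2 - 7*sin(2*w)/4 + cos(2*w) + C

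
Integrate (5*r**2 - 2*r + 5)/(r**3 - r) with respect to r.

-5*log(r) + 4*log(r - 1) + 6*log(r + 1) + C

Factor the denominator: r*(r - 1)*(r + 1).
Partial-fraction decomposition: 6/(r + 1) + 4/(r - 1) - 5/r.
Integrate each term: A/(r−a) contributes A·log|r−a|.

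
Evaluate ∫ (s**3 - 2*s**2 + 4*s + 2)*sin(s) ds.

Use integration by parts with u = s**3 - 2*s**2 + 4*s + 2, dv = sin(s) ds, so v = -cos(s).
Apply parts 3 times (tabular method): alternate signs, differentiate u down to 0, integrate dv up.

-s**3*cos(s) + 3*s**2*sin(s) + 2*s**2*cos(s) - 4*s*sin(s) + 2*s*cos(s) - 2*sin(s) - 6*cos(s) + C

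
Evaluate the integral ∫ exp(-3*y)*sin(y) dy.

Let I denote the integral. Integrate by parts with u = sin(y), dv = exp(-3*y) dy, so v = -exp(-3*y)/3: I = -exp(-3*y)*sin(y)/3 + (1/3)·∫ exp(-3*y)*cos(y) dy.
Apply parts again with u = cos(y), dv = exp(-3*y) dy: ∫ exp(-3*y)*cos(y) dy = -exp(-3*y)*cos(y)/3 − (1/3)·I. Substituting back brings back I: I = -exp(-3*y)*sin(y)/3 - exp(-3*y)*cos(y)/9 − (1/9)·I.
Solving for I: (1 + 1/9)·I equals the remaining terms, so I = (9/10)·(-exp(-3*y)*sin(y)/3 - exp(-3*y)*cos(y)/9).

-3*exp(-3*y)*sin(y)/10 - exp(-3*y)*cos(y)/10 + C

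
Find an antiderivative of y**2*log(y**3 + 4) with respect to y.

Let u = y**3 + 4, so du = (3*y**2) dy.
The integral becomes (1/3)·∫ log(u) du; integrate by parts with u′=log(u), dv′=du.

y**3*log(y**3 + 4)/3 - y**3/3 + 4*log(y**3 + 4)/3 + C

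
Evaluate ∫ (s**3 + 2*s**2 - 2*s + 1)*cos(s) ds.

Use integration by parts with u = s**3 + 2*s**2 - 2*s + 1, dv = cos(s) ds, so v = sin(s).
Apply parts 3 times (tabular method): alternate signs, differentiate u down to 0, integrate dv up.

s**3*sin(s) + 2*s**2*sin(s) + 3*s**2*cos(s) - 8*s*sin(s) + 4*s*cos(s) - 3*sin(s) - 8*cos(s) + C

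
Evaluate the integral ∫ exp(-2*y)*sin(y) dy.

Let I denote the integral. Integrate by parts with u = sin(y), dv = exp(-2*y) dy, so v = -exp(-2*y)/2: I = -exp(-2*y)*sin(y)/2 + (1/2)·∫ exp(-2*y)*cos(y) dy.
Apply parts again with u = cos(y), dv = exp(-2*y) dy: ∫ exp(-2*y)*cos(y) dy = -exp(-2*y)*cos(y)/2 − (1/2)·I. Substituting back brings back I: I = -exp(-2*y)*sin(y)/2 - exp(-2*y)*cos(y)/4 − (1/4)·I.
Solving for I: (1 + 1/4)·I equals the remaining terms, so I = (4/5)·(-exp(-2*y)*sin(y)/2 - exp(-2*y)*cos(y)/4).

-2*exp(-2*y)*sin(y)/5 - exp(-2*y)*cos(y)/5 + C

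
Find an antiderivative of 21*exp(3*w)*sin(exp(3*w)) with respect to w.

Let u = exp(3*w), so du = (3*exp(3*w)) dw.
Rewriting, the integral becomes 7·∫ sin(u) du = 7·-cos(u).
Substituting back, u = exp(3*w).

-7*cos(exp(3*w)) + C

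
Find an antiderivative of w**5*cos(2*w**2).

Let u = w², du = 2w dw; rewrite as (1/2)∫ u^2·cos(2u) du.
Now integrate by parts 2 times.

w**4*sin(2*w**2)/4 + w**2*cos(2*w**2)/4 - sin(2*w**2)/8 + C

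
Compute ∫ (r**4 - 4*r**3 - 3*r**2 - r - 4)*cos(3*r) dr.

r**4*sin(3*r)/3 - 4*r**3*sin(3*r)/3 + 4*r**3*cos(3*r)/9 - 13*r**2*sin(3*r)/9 - 4*r**2*cos(3*r)/3 + 5*r*sin(3*r)/9 - 26*r*cos(3*r)/27 - 82*sin(3*r)/81 + 5*cos(3*r)/27 + C

Use integration by parts with u = r**4 - 4*r**3 - 3*r**2 - r - 4, dv = cos(3*r) dr, so v = sin(3*r)/3.
Apply parts 4 times (tabular method): alternate signs, differentiate u down to 0, integrate dv up.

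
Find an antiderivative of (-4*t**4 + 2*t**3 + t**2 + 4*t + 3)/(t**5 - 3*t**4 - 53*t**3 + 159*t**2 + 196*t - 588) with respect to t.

Factor the denominator: (t - 7)*(t - 3)*(t - 2)*(t + 2)*(t + 7).
Partial-fraction decomposition: -1711/(1050*(t + 7)) + 9/(100*(t + 2)) - 11/(60*(t - 2)) + 123/(100*(t - 3)) - 491/(140*(t - 7)).
Integrate each term: A/(t−a) contributes A·log|t−a|.

-491*log(t - 7)/140 + 123*log(t - 3)/100 - 11*log(t - 2)/60 + 9*log(t + 2)/100 - 1711*log(t + 7)/1050 + C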